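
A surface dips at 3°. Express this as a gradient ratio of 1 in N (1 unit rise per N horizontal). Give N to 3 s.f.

1 in 19.1

1 : N means tan θ = 1/N, so N = 1/tan 3° = 1/0.0524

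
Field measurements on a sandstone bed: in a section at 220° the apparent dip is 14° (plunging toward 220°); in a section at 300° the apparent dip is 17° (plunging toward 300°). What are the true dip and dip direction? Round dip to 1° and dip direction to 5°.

The two traces are lines in the plane: v₁ = (sin 220°·cos 14°, cos 220°·cos 14°, −sin 14°), v₂ = (sin 300°·cos 17°, cos 300°·cos 17°, −sin 17°).
n = v₁ × v₂ = (-0.333, -0.018, 0.914) (taken with n_z > 0).
True dip = arccos(n_z / |n|) = arccos(0.9394) = 20.0°.
Dip direction = azimuth of (n_x, n_y) = atan2(-0.333, -0.018) = 267°.

true dip 20°, dip direction 265°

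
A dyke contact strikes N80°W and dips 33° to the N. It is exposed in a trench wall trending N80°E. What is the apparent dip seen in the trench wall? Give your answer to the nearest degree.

13°

The section lies 20° from the strike.
tan α = tan 33° × sin 20° = 0.6494 × 0.3420 = 0.2221
α = arctan(0.2221) = 12.52°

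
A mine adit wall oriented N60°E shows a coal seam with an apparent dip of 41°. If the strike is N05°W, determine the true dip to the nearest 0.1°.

43.8°

β = acute angle between strike N05°W and section N60°E = 65°.
tan(true dip) = tan 41° / sin 65° = 0.9592
δ = arctan(0.9592) = 43.81°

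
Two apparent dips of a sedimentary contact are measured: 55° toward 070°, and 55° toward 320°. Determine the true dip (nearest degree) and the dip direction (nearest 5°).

Each apparent-dip line lies in the plane. As unit vectors (x east, y north, z up), v₁ plunges 55°→070° and v₂ plunges 55°→320°.
The plane normal is n = v₁ × v₂ ∝ (0.199, 0.744, 0.309).
True dip = arccos(n_z / |n|) = arccos(0.3727) = 68.1°.
Dip direction = atan2(0.199, 0.744) = 15° (azimuth of n's horizontal projection).

true dip 68°, dip direction 015°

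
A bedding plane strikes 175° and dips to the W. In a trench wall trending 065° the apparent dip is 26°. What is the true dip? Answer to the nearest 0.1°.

β = acute angle between strike 175° and section 065° = 70°.
tan(true dip) = tan 26° / sin 70° = 0.5190
δ = arctan(0.5190) = 27.43°

27.4°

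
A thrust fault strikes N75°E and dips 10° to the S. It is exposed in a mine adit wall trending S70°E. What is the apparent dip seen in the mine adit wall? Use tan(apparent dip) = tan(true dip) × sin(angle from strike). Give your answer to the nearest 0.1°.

The section lies 35° from the strike.
tan(apparent dip) = tan 10° · sin 35° = 0.1011
apparent dip = arctan 0.1011 = 5.78°

5.8°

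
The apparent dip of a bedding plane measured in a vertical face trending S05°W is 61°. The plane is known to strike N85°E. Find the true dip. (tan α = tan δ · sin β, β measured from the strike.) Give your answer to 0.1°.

61.4°

β = acute angle between strike N85°E and section S05°W = 80°.
tan δ = tan α / sin β = tan 61° / sin 80° = 1.8040 / 0.9848 = 1.8319
true dip = arctan 1.8319 = 61.37°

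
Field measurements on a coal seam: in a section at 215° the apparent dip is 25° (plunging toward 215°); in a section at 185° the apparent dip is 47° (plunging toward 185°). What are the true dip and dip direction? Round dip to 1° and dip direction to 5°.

true dip 55°, dip direction 145°

Each apparent-dip line lies in the plane. As unit vectors (x east, y north, z up), v₁ plunges 25°→215° and v₂ plunges 47°→185°.
The plane normal is n = v₁ × v₂ ∝ (0.256, -0.355, 0.309).
tan δ = √(n_x²+n_y²)/n_z = 0.438/0.309, so δ = 54.8°.
The horizontal component of n points toward azimuth atan2(n_x, n_y) = 144°, the dip direction.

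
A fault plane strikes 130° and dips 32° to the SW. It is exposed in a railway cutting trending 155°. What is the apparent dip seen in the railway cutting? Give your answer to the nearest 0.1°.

14.8°

The strike is 130° and the section trends 155°; the acute angle between them is β = 25°.
tan α = tan 32° × sin 25° = 0.6249 × 0.4226 = 0.2641
α = arctan(0.2641) = 14.79°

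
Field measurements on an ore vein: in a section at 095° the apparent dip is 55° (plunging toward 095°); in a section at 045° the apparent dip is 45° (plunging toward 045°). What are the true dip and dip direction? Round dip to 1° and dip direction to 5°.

Each apparent-dip line lies in the plane. As unit vectors (x east, y north, z up), v₁ plunges 55°→095° and v₂ plunges 45°→045°.
n = v₁ × v₂ = (0.445, -0.006, 0.311) (taken with n_z > 0).
True dip = arccos(n_z / |n|) = arccos(0.5725) = 55.1°.
The horizontal component of n points toward azimuth atan2(n_x, n_y) = 91°, the dip direction.

true dip 55°, dip direction 090°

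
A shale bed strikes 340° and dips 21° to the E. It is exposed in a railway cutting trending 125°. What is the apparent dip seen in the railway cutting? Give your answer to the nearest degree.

12°

Angle between strike (340°) and section (125°): β = 35°.
tan(apparent dip) = tan 21° · sin 35° = 0.2202
α = arctan(0.2202) = 12.42°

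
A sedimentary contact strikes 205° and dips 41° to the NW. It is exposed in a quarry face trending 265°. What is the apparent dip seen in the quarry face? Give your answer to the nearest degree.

The section lies 60° from the strike.
tan(apparent dip) = tan 41° · sin 60° = 0.7528
α = arctan(0.7528) = 36.97°

37°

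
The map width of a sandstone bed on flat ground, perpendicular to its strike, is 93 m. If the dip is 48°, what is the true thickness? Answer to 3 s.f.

True thickness t = w · sin(dip) = 93 × sin 48°
t = 93 × 0.7431 = 69.112 m

69.1 m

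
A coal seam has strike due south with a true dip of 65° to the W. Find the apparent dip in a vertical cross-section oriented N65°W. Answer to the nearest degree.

The section lies 65° from the strike.
tan α = tan 65° × sin 65° = 2.1445 × 0.9063 = 1.9436
apparent dip = arctan 1.9436 = 62.77°

63°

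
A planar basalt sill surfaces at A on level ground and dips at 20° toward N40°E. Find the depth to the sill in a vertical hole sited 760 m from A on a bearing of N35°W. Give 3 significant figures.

71.6 m

The hole lies 75° from the dip direction, so the down-dip offset is 760 × cos 75° = 196.70 m.
Depth = down-dip offset × tan(dip) = 196.70 × tan 20° = 196.70 × 0.3640
Depth = 71.59 m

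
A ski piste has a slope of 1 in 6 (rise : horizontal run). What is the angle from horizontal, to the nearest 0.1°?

tan θ = 1/6 = 0.1667
θ = arctan(0.1667) = 9.46°

9.5°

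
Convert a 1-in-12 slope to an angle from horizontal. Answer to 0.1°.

tan θ = 1/12 = 0.0833
θ = arctan(0.0833) = 4.76°

4.8°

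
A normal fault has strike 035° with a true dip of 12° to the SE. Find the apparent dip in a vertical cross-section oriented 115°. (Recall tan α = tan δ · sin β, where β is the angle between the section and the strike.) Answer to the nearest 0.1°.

11.8°

Angle between strike (035°) and section (115°): β = 80°.
tan α = tan 12° × sin 80° = 0.2126 × 0.9848 = 0.2093
α = arctan(0.2093) = 11.82°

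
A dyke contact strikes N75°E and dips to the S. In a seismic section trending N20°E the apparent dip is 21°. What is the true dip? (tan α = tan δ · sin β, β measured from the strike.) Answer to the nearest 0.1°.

β = acute angle between strike N75°E and section N20°E = 55°.
tan δ = tan α / sin β = tan 21° / sin 55° = 0.3839 / 0.8192 = 0.4686
true dip = arctan 0.4686 = 25.11°

25.1°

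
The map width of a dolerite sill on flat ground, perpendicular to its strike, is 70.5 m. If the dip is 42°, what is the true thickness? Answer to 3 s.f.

True thickness t = w · sin(dip) = 70.5 × sin 42°
t = 70.5 × 0.6691 = 47.174 m

47.2 m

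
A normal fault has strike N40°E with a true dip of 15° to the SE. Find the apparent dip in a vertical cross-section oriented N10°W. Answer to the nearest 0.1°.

The section lies 50° from the strike.
tan(apparent dip) = tan 15° · sin 50° = 0.2053
α = arctan(0.2053) = 11.60°

11.6°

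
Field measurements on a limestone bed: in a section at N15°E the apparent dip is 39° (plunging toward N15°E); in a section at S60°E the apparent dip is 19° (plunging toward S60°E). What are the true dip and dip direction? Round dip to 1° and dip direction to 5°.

true dip 45°, dip direction 050°

The two traces are lines in the plane: v₁ = (sin 15°·cos 39°, cos 15°·cos 39°, −sin 39°), v₂ = (sin 120°·cos 19°, cos 120°·cos 19°, −sin 19°).
Cross product v₁ × v₂ gives the pole to the plane: n ∝ (0.542, 0.450, 0.710).
Dip δ = arctan(|n_h|/n_z) = arctan(0.704/0.710) = 44.8°.
The horizontal component of n points toward azimuth atan2(n_x, n_y) = 50°, the dip direction.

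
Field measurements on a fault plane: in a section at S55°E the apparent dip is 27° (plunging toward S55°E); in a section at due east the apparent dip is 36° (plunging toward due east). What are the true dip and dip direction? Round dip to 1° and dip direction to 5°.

Represent each trace as a vector plunging at its apparent dip toward its trend (east-north-up frame): v₁ = (0.730, -0.511, -0.454), v₂ = (0.809, 0.000, -0.588).
The plane normal is n = v₁ × v₂ ∝ (0.300, 0.062, 0.413).
True dip = arccos(n_z / |n|) = arccos(0.8032) = 36.6°.
The horizontal component of n points toward azimuth atan2(n_x, n_y) = 78°, the dip direction.

true dip 37°, dip direction 080°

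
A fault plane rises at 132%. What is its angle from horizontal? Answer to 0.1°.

tan θ = 132/100 = 1.3200
θ = arctan(1.3200) = 52.85°

52.9°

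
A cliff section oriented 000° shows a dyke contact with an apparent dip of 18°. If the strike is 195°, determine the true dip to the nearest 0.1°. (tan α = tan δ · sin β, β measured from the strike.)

The section is 15° from the strike.
tan(true dip) = tan 18° / sin 15° = 1.2554
δ = arctan(1.2554) = 51.46°

51.5°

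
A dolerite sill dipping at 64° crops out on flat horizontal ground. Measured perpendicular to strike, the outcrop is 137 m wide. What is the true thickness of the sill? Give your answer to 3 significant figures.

True thickness t = w · sin(dip) = 137 × sin 64°
t = 137 × 0.8988 = 123.135 m

123 m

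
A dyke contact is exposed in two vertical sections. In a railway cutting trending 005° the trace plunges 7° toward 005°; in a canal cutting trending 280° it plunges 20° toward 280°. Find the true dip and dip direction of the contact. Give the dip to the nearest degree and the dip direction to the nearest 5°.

Represent each trace as a vector plunging at its apparent dip toward its trend (east-north-up frame): v₁ = (0.087, 0.989, -0.122), v₂ = (-0.925, 0.163, -0.342).
Cross product v₁ × v₂ gives the pole to the plane: n ∝ (-0.318, 0.142, 0.929).
True dip = arccos(n_z / |n|) = arccos(0.9362) = 20.6°.
Dip direction = azimuth of (n_x, n_y) = atan2(-0.318, 0.142) = 294°.

true dip 21°, dip direction 295°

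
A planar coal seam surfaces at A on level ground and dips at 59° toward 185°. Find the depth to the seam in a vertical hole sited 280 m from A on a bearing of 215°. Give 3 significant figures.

The hole lies 30° from the dip direction, so the down-dip offset is 280 × cos 30° = 242.49 m.
Depth = down-dip offset × tan(dip) = 242.49 × tan 59° = 242.49 × 1.6643
Depth = 403.57 m

404 m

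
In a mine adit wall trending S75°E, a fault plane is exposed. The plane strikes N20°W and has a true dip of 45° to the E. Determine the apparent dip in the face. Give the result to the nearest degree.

39°

Angle between strike (N20°W) and section (S75°E): β = 55°.
tan(apparent dip) = tan 45° · sin 55° = 0.8192
apparent dip = arctan 0.8192 = 39.32°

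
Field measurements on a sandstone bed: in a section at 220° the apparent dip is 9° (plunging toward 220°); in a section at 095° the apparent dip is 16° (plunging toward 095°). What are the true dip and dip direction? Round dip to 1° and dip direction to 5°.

true dip 26°, dip direction 150°

The two traces are lines in the plane: v₁ = (sin 220°·cos 9°, cos 220°·cos 9°, −sin 9°), v₂ = (sin 95°·cos 16°, cos 95°·cos 16°, −sin 16°).
Cross product v₁ × v₂ gives the pole to the plane: n ∝ (0.195, -0.325, 0.778).
True dip = arccos(n_z / |n|) = arccos(0.8989) = 26.0°.
The horizontal component of n points toward azimuth atan2(n_x, n_y) = 149°, the dip direction.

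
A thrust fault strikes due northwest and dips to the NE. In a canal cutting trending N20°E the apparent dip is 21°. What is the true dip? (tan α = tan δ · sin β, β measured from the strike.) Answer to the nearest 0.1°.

β = acute angle between strike due northwest and section N20°E = 65°.
tan δ = tan α / sin β = tan 21° / sin 65° = 0.3839 / 0.9063 = 0.4235
true dip = arctan 0.4235 = 22.95°

23.0°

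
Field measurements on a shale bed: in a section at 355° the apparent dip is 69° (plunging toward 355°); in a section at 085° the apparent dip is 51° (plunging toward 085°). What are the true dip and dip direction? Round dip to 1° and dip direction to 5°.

true dip 71°, dip direction 020°

Each apparent-dip line lies in the plane. As unit vectors (x east, y north, z up), v₁ plunges 69°→355° and v₂ plunges 51°→085°.
Cross product v₁ × v₂ gives the pole to the plane: n ∝ (0.226, 0.610, 0.226).
Dip δ = arctan(|n_h|/n_z) = arctan(0.650/0.226) = 70.9°.
The horizontal component of n points toward azimuth atan2(n_x, n_y) = 20°, the dip direction.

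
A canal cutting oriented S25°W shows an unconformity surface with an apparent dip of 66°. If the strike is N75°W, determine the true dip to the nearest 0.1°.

66.3°

β = acute angle between strike N75°W and section S25°W = 80°.
tan δ = tan α / sin β = tan 66° / sin 80° = 2.2460 / 0.9848 = 2.2807
δ = arctan(2.2807) = 66.32°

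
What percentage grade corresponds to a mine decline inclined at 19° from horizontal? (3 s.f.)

grade % = 100 × tan 19° = 100 × 0.3443

34.4%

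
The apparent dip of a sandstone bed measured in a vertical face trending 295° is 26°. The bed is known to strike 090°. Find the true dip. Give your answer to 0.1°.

The section is 25° from the strike.
tan δ = tan α / sin β = tan 26° / sin 25° = 0.4877 / 0.4226 = 1.1541
true dip = arctan 1.1541 = 49.09°

49.1°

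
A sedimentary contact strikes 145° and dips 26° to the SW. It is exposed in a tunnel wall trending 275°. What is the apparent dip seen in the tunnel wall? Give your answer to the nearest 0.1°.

Angle between strike (145°) and section (275°): β = 50°.
tan α = tan 26° × sin 50° = 0.4877 × 0.7660 = 0.3736
apparent dip = arctan 0.3736 = 20.49°

20.5°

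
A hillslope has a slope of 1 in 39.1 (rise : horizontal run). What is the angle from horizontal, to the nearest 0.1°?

1.5°

tan θ = 1/39.1 = 0.0256
θ = arctan(0.0256) = 1.47°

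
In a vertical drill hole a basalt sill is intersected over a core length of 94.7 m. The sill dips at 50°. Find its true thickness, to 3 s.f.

60.9 m

True thickness t = h · cos(dip) = 94.7 × cos 50°
t = 94.7 × 0.6428 = 60.872 m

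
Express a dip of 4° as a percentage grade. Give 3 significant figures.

6.99%

grade % = 100 × tan 4° = 100 × 0.0699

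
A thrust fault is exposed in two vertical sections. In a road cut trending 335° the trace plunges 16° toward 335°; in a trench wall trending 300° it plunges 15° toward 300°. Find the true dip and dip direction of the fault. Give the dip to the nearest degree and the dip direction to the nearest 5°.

true dip 16°, dip direction 325°

Represent each trace as a vector plunging at its apparent dip toward its trend (east-north-up frame): v₁ = (-0.406, 0.871, -0.276), v₂ = (-0.837, 0.483, -0.259).
The plane normal is n = v₁ × v₂ ∝ (-0.092, 0.125, 0.533).
Dip δ = arctan(|n_h|/n_z) = arctan(0.156/0.533) = 16.3°.
Dip direction = atan2(-0.092, 0.125) = 324° (azimuth of n's horizontal projection).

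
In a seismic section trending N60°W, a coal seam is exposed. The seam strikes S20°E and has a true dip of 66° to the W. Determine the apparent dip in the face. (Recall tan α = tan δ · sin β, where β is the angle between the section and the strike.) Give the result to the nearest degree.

The strike is S20°E and the section trends N60°W; the acute angle between them is β = 40°.
tan α = tan 66° × sin 40° = 2.2460 × 0.6428 = 1.4437
apparent dip = arctan 1.4437 = 55.29°

55°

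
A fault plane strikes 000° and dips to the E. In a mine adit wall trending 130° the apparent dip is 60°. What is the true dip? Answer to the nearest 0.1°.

66.1°

The section is 50° from the strike.
tan(true dip) = tan 60° / sin 50° = 2.2610
δ = arctan(2.2610) = 66.14°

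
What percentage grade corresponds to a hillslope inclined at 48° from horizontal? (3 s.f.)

grade % = 100 × tan 48° = 100 × 1.1106

111%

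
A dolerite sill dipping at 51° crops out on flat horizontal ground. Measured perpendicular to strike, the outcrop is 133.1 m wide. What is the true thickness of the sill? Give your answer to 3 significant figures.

103 m

True thickness t = w · sin(dip) = 133.1 × sin 51°
t = 133.1 × 0.7771 = 103.438 m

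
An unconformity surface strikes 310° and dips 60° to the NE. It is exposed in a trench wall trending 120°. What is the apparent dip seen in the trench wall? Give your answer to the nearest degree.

17°

The strike is 310° and the section trends 120°; the acute angle between them is β = 10°.
tan(apparent dip) = tan 60° · sin 10° = 0.3008
α = arctan(0.3008) = 16.74°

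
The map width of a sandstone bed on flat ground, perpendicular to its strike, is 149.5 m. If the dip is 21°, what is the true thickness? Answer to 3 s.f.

True thickness t = w · sin(dip) = 149.5 × sin 21°
t = 149.5 × 0.3584 = 53.576 m

53.6 m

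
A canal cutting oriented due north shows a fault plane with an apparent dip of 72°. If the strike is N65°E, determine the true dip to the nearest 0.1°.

The section is 65° from the strike.
tan(true dip) = tan 72° / sin 65° = 3.3958
true dip = arctan 3.3958 = 73.59°

73.6°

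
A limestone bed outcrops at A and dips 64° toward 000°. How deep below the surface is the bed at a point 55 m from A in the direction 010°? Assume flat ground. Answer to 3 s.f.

The hole lies 10° from the dip direction, so the down-dip offset is 55 × cos 10° = 54.16 m.
Depth = down-dip offset × tan(dip) = 54.16 × tan 64° = 54.16 × 2.0503
Depth = 111.05 m

111 m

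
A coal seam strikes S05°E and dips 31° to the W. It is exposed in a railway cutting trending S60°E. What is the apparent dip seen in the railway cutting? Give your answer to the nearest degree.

Angle between strike (S05°E) and section (S60°E): β = 55°.
tan(apparent dip) = tan 31° · sin 55° = 0.4922
apparent dip = arctan 0.4922 = 26.21°

26°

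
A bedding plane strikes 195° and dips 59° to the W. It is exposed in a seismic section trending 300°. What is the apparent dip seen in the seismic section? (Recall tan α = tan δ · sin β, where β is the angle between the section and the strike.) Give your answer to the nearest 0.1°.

58.1°

The strike is 195° and the section trends 300°; the acute angle between them is β = 75°.
tan α = tan 59° × sin 75° = 1.6643 × 0.9659 = 1.6076
α = arctan(1.6076) = 58.12°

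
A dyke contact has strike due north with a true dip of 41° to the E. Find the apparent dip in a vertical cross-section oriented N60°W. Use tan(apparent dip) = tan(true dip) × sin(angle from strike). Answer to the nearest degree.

The section lies 60° from the strike.
tan α = tan 41° × sin 60° = 0.8693 × 0.8660 = 0.7528
apparent dip = arctan 0.7528 = 36.97°

37°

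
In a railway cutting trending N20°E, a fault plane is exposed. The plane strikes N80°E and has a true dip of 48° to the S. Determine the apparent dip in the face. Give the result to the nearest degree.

44°

The strike is N80°E and the section trends N20°E; the acute angle between them is β = 60°.
tan(apparent dip) = tan 48° · sin 60° = 0.9618
α = arctan(0.9618) = 43.89°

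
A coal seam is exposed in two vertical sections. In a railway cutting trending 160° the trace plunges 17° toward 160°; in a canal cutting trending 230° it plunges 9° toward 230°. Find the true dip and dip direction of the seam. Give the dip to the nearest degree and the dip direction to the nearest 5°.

Each apparent-dip line lies in the plane. As unit vectors (x east, y north, z up), v₁ plunges 17°→160° and v₂ plunges 9°→230°.
The plane normal is n = v₁ × v₂ ∝ (0.045, -0.272, 0.888).
Dip δ = arctan(|n_h|/n_z) = arctan(0.276/0.888) = 17.3°.
Dip direction = azimuth of (n_x, n_y) = atan2(0.045, -0.272) = 171°.

true dip 17°, dip direction 170°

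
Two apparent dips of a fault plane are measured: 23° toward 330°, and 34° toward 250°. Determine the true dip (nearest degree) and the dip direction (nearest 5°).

Represent each trace as a vector plunging at its apparent dip toward its trend (east-north-up frame): v₁ = (-0.460, 0.797, -0.391), v₂ = (-0.779, -0.284, -0.559).
Cross product v₁ × v₂ gives the pole to the plane: n ∝ (-0.557, 0.047, 0.752).
True dip = arccos(n_z / |n|) = arccos(0.8026) = 36.6°.
Dip direction = azimuth of (n_x, n_y) = atan2(-0.557, 0.047) = 275°.

true dip 37°, dip direction 275°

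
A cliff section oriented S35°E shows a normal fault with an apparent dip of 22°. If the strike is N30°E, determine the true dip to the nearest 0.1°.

The section is 65° from the strike.
tan(true dip) = tan 22° / sin 65° = 0.4458
true dip = arctan 0.4458 = 24.03°

24.0°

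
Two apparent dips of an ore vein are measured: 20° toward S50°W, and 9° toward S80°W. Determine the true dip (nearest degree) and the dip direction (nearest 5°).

true dip 26°, dip direction 190°

Represent each trace as a vector plunging at its apparent dip toward its trend (east-north-up frame): v₁ = (-0.720, -0.604, -0.342), v₂ = (-0.973, -0.172, -0.156).
Cross product v₁ × v₂ gives the pole to the plane: n ∝ (-0.036, -0.220, 0.464).
tan δ = √(n_x²+n_y²)/n_z = 0.223/0.464, so δ = 25.7°.
Dip direction = azimuth of (n_x, n_y) = atan2(-0.036, -0.220) = 189°.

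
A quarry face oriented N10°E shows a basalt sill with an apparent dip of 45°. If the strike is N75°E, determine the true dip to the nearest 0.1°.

47.8°

The section is 65° from the strike.
tan(true dip) = tan 45° / sin 65° = 1.1034
δ = arctan(1.1034) = 47.81°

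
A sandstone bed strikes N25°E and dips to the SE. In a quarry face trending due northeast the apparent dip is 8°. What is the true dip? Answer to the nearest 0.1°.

The section is 20° from the strike.
tan δ = tan α / sin β = tan 8° / sin 20° = 0.1405 / 0.3420 = 0.4109
true dip = arctan 0.4109 = 22.34°

22.3°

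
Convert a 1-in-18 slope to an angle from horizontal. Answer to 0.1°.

3.2°

tan θ = 1/18 = 0.0556
θ = arctan(0.0556) = 3.18°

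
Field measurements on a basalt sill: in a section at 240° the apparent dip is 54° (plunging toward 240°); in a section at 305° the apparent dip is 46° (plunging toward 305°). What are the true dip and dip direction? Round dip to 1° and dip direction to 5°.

Represent each trace as a vector plunging at its apparent dip toward its trend (east-north-up frame): v₁ = (-0.509, -0.294, -0.809), v₂ = (-0.569, 0.398, -0.719).
The plane normal is n = v₁ × v₂ ∝ (-0.534, -0.094, 0.370).
Dip δ = arctan(|n_h|/n_z) = arctan(0.542/0.370) = 55.7°.
Dip direction = azimuth of (n_x, n_y) = atan2(-0.534, -0.094) = 260°.

true dip 56°, dip direction 260°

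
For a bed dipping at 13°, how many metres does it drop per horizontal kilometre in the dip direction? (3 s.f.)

231 m

drop per km = 1000 × tan 13° = 1000 × 0.2309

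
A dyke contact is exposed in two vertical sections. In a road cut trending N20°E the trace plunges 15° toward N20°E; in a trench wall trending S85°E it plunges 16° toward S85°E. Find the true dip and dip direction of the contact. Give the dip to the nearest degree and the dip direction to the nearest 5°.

true dip 19°, dip direction 060°

The two traces are lines in the plane: v₁ = (sin 20°·cos 15°, cos 20°·cos 15°, −sin 15°), v₂ = (sin 95°·cos 16°, cos 95°·cos 16°, −sin 16°).
Cross product v₁ × v₂ gives the pole to the plane: n ∝ (0.272, 0.157, 0.897).
True dip = arccos(n_z / |n|) = arccos(0.9439) = 19.3°.
Dip direction = atan2(0.272, 0.157) = 60° (azimuth of n's horizontal projection).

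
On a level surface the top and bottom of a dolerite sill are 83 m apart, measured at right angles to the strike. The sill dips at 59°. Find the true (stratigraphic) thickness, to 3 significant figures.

71.1 m

True thickness t = w · sin(dip) = 83 × sin 59°
t = 83 × 0.8572 = 71.145 m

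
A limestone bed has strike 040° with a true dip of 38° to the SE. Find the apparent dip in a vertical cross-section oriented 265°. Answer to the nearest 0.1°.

The strike is 040° and the section trends 265°; the acute angle between them is β = 45°.
tan α = tan 38° × sin 45° = 0.7813 × 0.7071 = 0.5525
α = arctan(0.5525) = 28.92°

28.9°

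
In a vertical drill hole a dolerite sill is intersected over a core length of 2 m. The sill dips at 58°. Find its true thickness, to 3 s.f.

1.06 m

True thickness t = h · cos(dip) = 2 × cos 58°
t = 2 × 0.5299 = 1.060 m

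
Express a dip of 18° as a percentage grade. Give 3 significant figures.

32.5%

grade % = 100 × tan 18° = 100 × 0.3249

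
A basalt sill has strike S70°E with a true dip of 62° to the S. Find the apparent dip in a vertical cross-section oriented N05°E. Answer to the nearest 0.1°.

The section lies 75° from the strike.
tan α = tan 62° × sin 75° = 1.8807 × 0.9659 = 1.8166
apparent dip = arctan 1.8166 = 61.17°

61.2°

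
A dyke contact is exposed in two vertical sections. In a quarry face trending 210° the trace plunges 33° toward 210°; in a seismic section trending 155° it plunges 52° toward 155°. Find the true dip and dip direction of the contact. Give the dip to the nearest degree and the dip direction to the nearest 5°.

true dip 52°, dip direction 150°

Each apparent-dip line lies in the plane. As unit vectors (x east, y north, z up), v₁ plunges 33°→210° and v₂ plunges 52°→155°.
The plane normal is n = v₁ × v₂ ∝ (0.268, -0.472, 0.423).
Dip δ = arctan(|n_h|/n_z) = arctan(0.543/0.423) = 52.1°.
Dip direction = atan2(0.268, -0.472) = 150° (azimuth of n's horizontal projection).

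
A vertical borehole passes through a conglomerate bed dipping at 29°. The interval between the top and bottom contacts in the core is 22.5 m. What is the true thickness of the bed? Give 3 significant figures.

True thickness t = h · cos(dip) = 22.5 × cos 29°
t = 22.5 × 0.8746 = 19.679 m

19.7 m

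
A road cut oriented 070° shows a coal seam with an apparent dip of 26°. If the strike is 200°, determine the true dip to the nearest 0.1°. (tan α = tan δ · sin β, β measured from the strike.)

The section is 50° from the strike.
tan(true dip) = tan 26° / sin 50° = 0.6367
true dip = arctan 0.6367 = 32.48°

32.5°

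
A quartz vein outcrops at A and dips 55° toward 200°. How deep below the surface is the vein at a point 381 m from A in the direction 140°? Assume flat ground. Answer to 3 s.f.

272 m

The hole lies 60° from the dip direction, so the down-dip offset is 381 × cos 60° = 190.50 m.
Depth = down-dip offset × tan(dip) = 190.50 × tan 55° = 190.50 × 1.4281
Depth = 272.06 m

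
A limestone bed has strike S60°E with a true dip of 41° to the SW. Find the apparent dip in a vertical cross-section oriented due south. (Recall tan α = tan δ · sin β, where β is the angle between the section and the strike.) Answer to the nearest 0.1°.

37.0°

The strike is S60°E and the section trends due south; the acute angle between them is β = 60°.
tan α = tan 41° × sin 60° = 0.8693 × 0.8660 = 0.7528
α = arctan(0.7528) = 36.97°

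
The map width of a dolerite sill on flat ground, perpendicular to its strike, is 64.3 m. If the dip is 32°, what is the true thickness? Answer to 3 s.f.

34.1 m

True thickness t = w · sin(dip) = 64.3 × sin 32°
t = 64.3 × 0.5299 = 34.074 m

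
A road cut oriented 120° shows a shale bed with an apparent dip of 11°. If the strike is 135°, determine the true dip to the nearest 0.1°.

36.9°

The section is 15° from the strike.
tan δ = tan α / sin β = tan 11° / sin 15° = 0.1944 / 0.2588 = 0.7510
true dip = arctan 0.7510 = 36.91°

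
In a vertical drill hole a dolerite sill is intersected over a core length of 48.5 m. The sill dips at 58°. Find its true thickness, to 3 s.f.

25.7 m

True thickness t = h · cos(dip) = 48.5 × cos 58°
t = 48.5 × 0.5299 = 25.701 m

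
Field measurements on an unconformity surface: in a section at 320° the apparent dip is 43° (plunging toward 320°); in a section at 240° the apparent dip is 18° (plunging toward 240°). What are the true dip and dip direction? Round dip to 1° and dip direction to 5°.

The two traces are lines in the plane: v₁ = (sin 320°·cos 43°, cos 320°·cos 43°, −sin 43°), v₂ = (sin 240°·cos 18°, cos 240°·cos 18°, −sin 18°).
Cross product v₁ × v₂ gives the pole to the plane: n ∝ (-0.497, 0.416, 0.685).
True dip = arccos(n_z / |n|) = arccos(0.7261) = 43.4°.
Dip direction = atan2(-0.497, 0.416) = 310° (azimuth of n's horizontal projection).

true dip 43°, dip direction 310°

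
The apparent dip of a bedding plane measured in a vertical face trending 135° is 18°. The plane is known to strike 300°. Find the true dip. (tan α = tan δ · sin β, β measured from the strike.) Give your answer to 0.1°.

β = acute angle between strike 300° and section 135° = 15°.
tan δ = tan α / sin β = tan 18° / sin 15° = 0.3249 / 0.2588 = 1.2554
true dip = arctan 1.2554 = 51.46°

51.5°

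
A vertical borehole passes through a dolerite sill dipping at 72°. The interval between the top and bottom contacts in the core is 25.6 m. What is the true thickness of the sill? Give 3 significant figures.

7.91 m

True thickness t = h · cos(dip) = 25.6 × cos 72°
t = 25.6 × 0.3090 = 7.911 m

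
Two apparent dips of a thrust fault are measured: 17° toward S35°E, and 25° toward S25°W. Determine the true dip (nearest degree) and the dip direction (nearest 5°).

Each apparent-dip line lies in the plane. As unit vectors (x east, y north, z up), v₁ plunges 17°→S35°E and v₂ plunges 25°→S25°W.
The plane normal is n = v₁ × v₂ ∝ (-0.091, -0.344, 0.751).
tan δ = √(n_x²+n_y²)/n_z = 0.356/0.751, so δ = 25.4°.
The horizontal component of n points toward azimuth atan2(n_x, n_y) = 195°, the dip direction.

true dip 25°, dip direction 195°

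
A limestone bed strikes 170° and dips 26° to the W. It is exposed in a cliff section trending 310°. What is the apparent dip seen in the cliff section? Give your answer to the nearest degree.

The section lies 40° from the strike.
tan(apparent dip) = tan 26° · sin 40° = 0.3135
apparent dip = arctan 0.3135 = 17.41°

17°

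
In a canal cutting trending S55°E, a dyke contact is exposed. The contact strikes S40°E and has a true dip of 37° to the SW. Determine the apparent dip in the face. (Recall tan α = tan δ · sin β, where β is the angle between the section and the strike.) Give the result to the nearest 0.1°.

11.0°

Angle between strike (S40°E) and section (S55°E): β = 15°.
tan(apparent dip) = tan 37° · sin 15° = 0.1950
α = arctan(0.1950) = 11.04°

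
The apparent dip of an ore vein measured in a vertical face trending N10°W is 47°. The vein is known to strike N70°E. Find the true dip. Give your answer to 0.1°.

47.4°

β = acute angle between strike N70°E and section N10°W = 80°.
tan(true dip) = tan 47° / sin 80° = 1.0889
true dip = arctan 1.0889 = 47.44°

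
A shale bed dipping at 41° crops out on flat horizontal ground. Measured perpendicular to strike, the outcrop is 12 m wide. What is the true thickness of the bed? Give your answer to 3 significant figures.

True thickness t = w · sin(dip) = 12 × sin 41°
t = 12 × 0.6561 = 7.873 m

7.87 m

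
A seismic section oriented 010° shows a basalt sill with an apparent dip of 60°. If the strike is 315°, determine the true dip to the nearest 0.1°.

β = acute angle between strike 315° and section 010° = 55°.
tan δ = tan α / sin β = tan 60° / sin 55° = 1.7321 / 0.8192 = 2.1144
true dip = arctan 2.1144 = 64.69°

64.7°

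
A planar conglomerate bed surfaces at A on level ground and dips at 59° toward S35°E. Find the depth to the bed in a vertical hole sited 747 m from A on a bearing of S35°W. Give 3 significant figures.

The hole lies 70° from the dip direction, so the down-dip offset is 747 × cos 70° = 255.49 m.
Depth = down-dip offset × tan(dip) = 255.49 × tan 59° = 255.49 × 1.6643
Depth = 425.21 m

425 m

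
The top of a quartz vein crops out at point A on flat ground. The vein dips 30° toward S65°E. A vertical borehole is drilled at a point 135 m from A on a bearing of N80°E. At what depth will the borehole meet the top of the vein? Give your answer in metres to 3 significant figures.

63.8 m

The hole lies 35° from the dip direction, so the down-dip offset is 135 × cos 35° = 110.59 m.
Depth = down-dip offset × tan(dip) = 110.59 × tan 30° = 110.59 × 0.5774
Depth = 63.85 m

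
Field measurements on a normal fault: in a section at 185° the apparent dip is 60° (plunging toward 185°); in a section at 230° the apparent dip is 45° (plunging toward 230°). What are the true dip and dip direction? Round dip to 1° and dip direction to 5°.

true dip 60°, dip direction 175°

Represent each trace as a vector plunging at its apparent dip toward its trend (east-north-up frame): v₁ = (-0.044, -0.498, -0.866), v₂ = (-0.542, -0.455, -0.707).
The plane normal is n = v₁ × v₂ ∝ (0.041, -0.438, 0.250).
True dip = arccos(n_z / |n|) = arccos(0.4938) = 60.4°.
The horizontal component of n points toward azimuth atan2(n_x, n_y) = 175°, the dip direction.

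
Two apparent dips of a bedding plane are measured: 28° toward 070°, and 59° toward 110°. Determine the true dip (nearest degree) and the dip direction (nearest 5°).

The two traces are lines in the plane: v₁ = (sin 70°·cos 28°, cos 70°·cos 28°, −sin 28°), v₂ = (sin 110°·cos 59°, cos 110°·cos 59°, −sin 59°).
The plane normal is n = v₁ × v₂ ∝ (0.342, -0.484, 0.292).
tan δ = √(n_x²+n_y²)/n_z = 0.592/0.292, so δ = 63.7°.
Dip direction = azimuth of (n_x, n_y) = atan2(0.342, -0.484) = 145°.

true dip 64°, dip direction 145°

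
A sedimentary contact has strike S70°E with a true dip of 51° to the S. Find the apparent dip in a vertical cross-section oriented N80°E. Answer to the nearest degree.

32°

The strike is S70°E and the section trends N80°E; the acute angle between them is β = 30°.
tan(apparent dip) = tan 51° · sin 30° = 0.6174
α = arctan(0.6174) = 31.69°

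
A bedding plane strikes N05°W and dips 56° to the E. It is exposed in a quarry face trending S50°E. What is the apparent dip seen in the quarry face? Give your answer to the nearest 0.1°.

46.4°

The strike is N05°W and the section trends S50°E; the acute angle between them is β = 45°.
tan α = tan 56° × sin 45° = 1.4826 × 0.7071 = 1.0483
apparent dip = arctan 1.0483 = 46.35°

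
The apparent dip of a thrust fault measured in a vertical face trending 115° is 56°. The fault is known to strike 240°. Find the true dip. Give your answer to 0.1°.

61.1°

β = acute angle between strike 240° and section 115° = 55°.
tan δ = tan α / sin β = tan 56° / sin 55° = 1.4826 / 0.8192 = 1.8099
true dip = arctan 1.8099 = 61.08°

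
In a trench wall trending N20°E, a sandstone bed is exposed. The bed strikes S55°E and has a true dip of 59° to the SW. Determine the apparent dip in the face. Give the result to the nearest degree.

The section lies 75° from the strike.
tan(apparent dip) = tan 59° · sin 75° = 1.6076
α = arctan(1.6076) = 58.12°

58°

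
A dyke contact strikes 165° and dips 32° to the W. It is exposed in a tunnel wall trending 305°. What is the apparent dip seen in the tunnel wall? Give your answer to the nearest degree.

The strike is 165° and the section trends 305°; the acute angle between them is β = 40°.
tan(apparent dip) = tan 32° · sin 40° = 0.4017
α = arctan(0.4017) = 21.88°

22°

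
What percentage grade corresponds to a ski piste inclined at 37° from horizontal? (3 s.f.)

grade % = 100 × tan 37° = 100 × 0.7536

75.4%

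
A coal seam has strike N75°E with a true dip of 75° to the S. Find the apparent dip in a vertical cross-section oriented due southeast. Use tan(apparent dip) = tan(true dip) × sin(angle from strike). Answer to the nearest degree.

73°

The strike is N75°E and the section trends due southeast; the acute angle between them is β = 60°.
tan(apparent dip) = tan 75° · sin 60° = 3.2321
α = arctan(3.2321) = 72.81°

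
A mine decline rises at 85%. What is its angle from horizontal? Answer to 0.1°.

tan θ = 85/100 = 0.8500
θ = arctan(0.8500) = 40.36°

40.4°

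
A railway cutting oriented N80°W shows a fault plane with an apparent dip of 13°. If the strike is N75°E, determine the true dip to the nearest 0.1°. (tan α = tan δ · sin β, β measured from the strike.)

β = acute angle between strike N75°E and section N80°W = 25°.
tan(true dip) = tan 13° / sin 25° = 0.5463
δ = arctan(0.5463) = 28.65°

28.6°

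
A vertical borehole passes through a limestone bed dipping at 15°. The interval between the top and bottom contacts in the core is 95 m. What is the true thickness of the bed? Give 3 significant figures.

True thickness t = h · cos(dip) = 95 × cos 15°
t = 95 × 0.9659 = 91.763 m

91.8 m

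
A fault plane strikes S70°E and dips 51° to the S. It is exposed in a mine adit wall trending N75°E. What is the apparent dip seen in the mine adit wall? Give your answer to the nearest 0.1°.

The strike is S70°E and the section trends N75°E; the acute angle between them is β = 35°.
tan(apparent dip) = tan 51° · sin 35° = 0.7083
apparent dip = arctan 0.7083 = 35.31°

35.3°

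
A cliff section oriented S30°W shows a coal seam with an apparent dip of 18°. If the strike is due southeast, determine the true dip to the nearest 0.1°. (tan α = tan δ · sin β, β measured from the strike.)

β = acute angle between strike due southeast and section S30°W = 75°.
tan(true dip) = tan 18° / sin 75° = 0.3364
true dip = arctan 0.3364 = 18.59°

18.6°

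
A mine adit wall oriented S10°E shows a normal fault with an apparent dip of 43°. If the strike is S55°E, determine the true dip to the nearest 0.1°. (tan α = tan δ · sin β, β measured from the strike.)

The section is 45° from the strike.
tan(true dip) = tan 43° / sin 45° = 1.3188
δ = arctan(1.3188) = 52.83°

52.8°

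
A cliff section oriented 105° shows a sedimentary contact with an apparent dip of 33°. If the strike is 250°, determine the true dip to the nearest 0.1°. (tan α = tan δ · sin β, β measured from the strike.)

48.5°

β = acute angle between strike 250° and section 105° = 35°.
tan(true dip) = tan 33° / sin 35° = 1.1322
δ = arctan(1.1322) = 48.55°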